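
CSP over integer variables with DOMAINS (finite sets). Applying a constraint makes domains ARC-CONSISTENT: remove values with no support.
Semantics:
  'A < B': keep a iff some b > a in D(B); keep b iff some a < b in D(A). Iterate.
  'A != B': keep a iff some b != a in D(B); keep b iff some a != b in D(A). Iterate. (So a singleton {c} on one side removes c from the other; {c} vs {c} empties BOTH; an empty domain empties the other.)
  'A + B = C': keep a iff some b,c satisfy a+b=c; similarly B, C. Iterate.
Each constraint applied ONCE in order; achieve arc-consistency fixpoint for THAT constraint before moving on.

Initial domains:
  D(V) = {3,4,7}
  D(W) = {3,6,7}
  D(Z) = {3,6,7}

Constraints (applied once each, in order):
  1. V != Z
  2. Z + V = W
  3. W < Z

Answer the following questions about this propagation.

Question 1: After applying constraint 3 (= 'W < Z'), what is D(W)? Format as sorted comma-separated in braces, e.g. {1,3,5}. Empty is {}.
Answer: {}

Derivation:
Constraint 1 (V != Z) on D(V)={3,4,7} D(Z)={3,6,7}: no change
Constraint 2 (Z + V = W) on D(Z)={3,6,7} D(V)={3,4,7} D(W)={3,6,7}: Z {3,6,7}->{3}; V {3,4,7}->{3,4}; W {3,6,7}->{6,7}
Constraint 3 (W < Z) on D(W)={6,7} D(Z)={3}: W {6,7}->{}; Z {3}->{}
So after constraint 3: D(W) = {}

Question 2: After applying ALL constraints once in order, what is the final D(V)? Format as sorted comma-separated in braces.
Answer: {3,4}

Derivation:
Constraint 1 (V != Z) on D(V)={3,4,7} D(Z)={3,6,7}: no change
Constraint 2 (Z + V = W) on D(Z)={3,6,7} D(V)={3,4,7} D(W)={3,6,7}: Z {3,6,7}->{3}; V {3,4,7}->{3,4}; W {3,6,7}->{6,7}
Constraint 3 (W < Z) on D(W)={6,7} D(Z)={3}: W {6,7}->{}; Z {3}->{}
So after all 3 constraints: D(V) = {3,4}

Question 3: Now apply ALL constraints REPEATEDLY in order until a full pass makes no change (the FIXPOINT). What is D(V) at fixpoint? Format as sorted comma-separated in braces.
Answer: {}

Derivation:
pass 0 (initial): D(V)={3,4,7}
pass 1: V {3,4,7}->{3,4}; W {3,6,7}->{}; Z {3,6,7}->{}
pass 2: V {3,4}->{}
pass 3: no change
Fixpoint after 3 passes: D(V) = {}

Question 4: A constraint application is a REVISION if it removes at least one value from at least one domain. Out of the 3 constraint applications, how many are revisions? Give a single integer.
Answer: 2

Derivation:
Constraint 1 (V != Z) on D(V)={3,4,7} D(Z)={3,6,7}: no change => not a revision
Constraint 2 (Z + V = W) on D(Z)={3,6,7} D(V)={3,4,7} D(W)={3,6,7}: Z {3,6,7}->{3}; V {3,4,7}->{3,4}; W {3,6,7}->{6,7} => REVISION
Constraint 3 (W < Z) on D(W)={6,7} D(Z)={3}: W {6,7}->{}; Z {3}->{} => REVISION
Total revisions = 2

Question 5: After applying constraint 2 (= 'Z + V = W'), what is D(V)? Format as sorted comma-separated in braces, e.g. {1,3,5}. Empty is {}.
Constraint 1 (V != Z) on D(V)={3,4,7} D(Z)={3,6,7}: no change
Constraint 2 (Z + V = W) on D(Z)={3,6,7} D(V)={3,4,7} D(W)={3,6,7}: Z {3,6,7}->{3}; V {3,4,7}->{3,4}; W {3,6,7}->{6,7}
So after constraint 2: D(V) = {3,4}

Answer: {3,4}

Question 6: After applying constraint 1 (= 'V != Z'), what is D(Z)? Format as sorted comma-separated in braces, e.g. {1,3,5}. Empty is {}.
Constraint 1 (V != Z) on D(V)={3,4,7} D(Z)={3,6,7}: no change
So after constraint 1: D(Z) = {3,6,7}

Answer: {3,6,7}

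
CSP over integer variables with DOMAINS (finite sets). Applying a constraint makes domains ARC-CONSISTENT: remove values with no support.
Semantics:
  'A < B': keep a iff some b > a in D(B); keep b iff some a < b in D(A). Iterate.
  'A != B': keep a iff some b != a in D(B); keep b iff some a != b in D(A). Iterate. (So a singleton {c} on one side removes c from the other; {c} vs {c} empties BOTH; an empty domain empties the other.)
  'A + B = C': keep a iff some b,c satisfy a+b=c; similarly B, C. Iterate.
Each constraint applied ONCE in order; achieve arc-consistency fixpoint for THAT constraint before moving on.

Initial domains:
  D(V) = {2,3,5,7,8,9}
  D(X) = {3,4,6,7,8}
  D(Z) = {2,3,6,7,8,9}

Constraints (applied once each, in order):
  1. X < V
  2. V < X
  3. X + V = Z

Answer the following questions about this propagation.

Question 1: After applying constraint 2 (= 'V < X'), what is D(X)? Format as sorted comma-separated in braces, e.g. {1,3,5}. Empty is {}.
Answer: {6,7,8}

Derivation:
Constraint 1 (X < V) on D(X)={3,4,6,7,8} D(V)={2,3,5,7,8,9}: V {2,3,5,7,8,9}->{5,7,8,9}
Constraint 2 (V < X) on D(V)={5,7,8,9} D(X)={3,4,6,7,8}: V {5,7,8,9}->{5,7}; X {3,4,6,7,8}->{6,7,8}
So after constraint 2: D(X) = {6,7,8}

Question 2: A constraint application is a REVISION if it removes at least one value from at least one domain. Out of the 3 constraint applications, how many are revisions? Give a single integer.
Constraint 1 (X < V) on D(X)={3,4,6,7,8} D(V)={2,3,5,7,8,9}: V {2,3,5,7,8,9}->{5,7,8,9} => REVISION
Constraint 2 (V < X) on D(V)={5,7,8,9} D(X)={3,4,6,7,8}: V {5,7,8,9}->{5,7}; X {3,4,6,7,8}->{6,7,8} => REVISION
Constraint 3 (X + V = Z) on D(X)={6,7,8} D(V)={5,7} D(Z)={2,3,6,7,8,9}: X {6,7,8}->{}; V {5,7}->{}; Z {2,3,6,7,8,9}->{} => REVISION
Total revisions = 3

Answer: 3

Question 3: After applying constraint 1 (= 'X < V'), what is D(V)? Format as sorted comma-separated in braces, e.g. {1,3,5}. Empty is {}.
Answer: {5,7,8,9}

Derivation:
Constraint 1 (X < V) on D(X)={3,4,6,7,8} D(V)={2,3,5,7,8,9}: V {2,3,5,7,8,9}->{5,7,8,9}
So after constraint 1: D(V) = {5,7,8,9}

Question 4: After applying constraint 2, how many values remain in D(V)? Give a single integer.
Constraint 1 (X < V) on D(X)={3,4,6,7,8} D(V)={2,3,5,7,8,9}: V {2,3,5,7,8,9}->{5,7,8,9}
Constraint 2 (V < X) on D(V)={5,7,8,9} D(X)={3,4,6,7,8}: V {5,7,8,9}->{5,7}; X {3,4,6,7,8}->{6,7,8}
So after constraint 2: D(V)={5,7}, size = 2

Answer: 2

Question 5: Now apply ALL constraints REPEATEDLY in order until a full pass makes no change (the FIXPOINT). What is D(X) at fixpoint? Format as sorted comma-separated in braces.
Answer: {}

Derivation:
pass 0 (initial): D(X)={3,4,6,7,8}
pass 1: V {2,3,5,7,8,9}->{}; X {3,4,6,7,8}->{}; Z {2,3,6,7,8,9}->{}
pass 2: no change
Fixpoint after 2 passes: D(X) = {}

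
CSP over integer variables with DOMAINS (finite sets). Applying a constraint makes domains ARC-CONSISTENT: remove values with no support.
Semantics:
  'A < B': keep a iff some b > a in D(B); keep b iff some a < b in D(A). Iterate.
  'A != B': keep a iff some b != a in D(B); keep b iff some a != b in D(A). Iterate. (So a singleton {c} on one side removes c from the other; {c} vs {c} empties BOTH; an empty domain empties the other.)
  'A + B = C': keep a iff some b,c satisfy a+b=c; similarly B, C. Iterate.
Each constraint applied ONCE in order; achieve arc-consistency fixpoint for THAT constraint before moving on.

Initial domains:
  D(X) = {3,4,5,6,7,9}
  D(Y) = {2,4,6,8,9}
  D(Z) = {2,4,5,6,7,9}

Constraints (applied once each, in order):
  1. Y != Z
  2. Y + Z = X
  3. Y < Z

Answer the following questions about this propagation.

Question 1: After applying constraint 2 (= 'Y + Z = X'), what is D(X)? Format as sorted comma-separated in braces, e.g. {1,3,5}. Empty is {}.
Answer: {4,6,7,9}

Derivation:
Constraint 1 (Y != Z) on D(Y)={2,4,6,8,9} D(Z)={2,4,5,6,7,9}: no change
Constraint 2 (Y + Z = X) on D(Y)={2,4,6,8,9} D(Z)={2,4,5,6,7,9} D(X)={3,4,5,6,7,9}: Y {2,4,6,8,9}->{2,4}; Z {2,4,5,6,7,9}->{2,4,5,7}; X {3,4,5,6,7,9}->{4,6,7,9}
So after constraint 2: D(X) = {4,6,7,9}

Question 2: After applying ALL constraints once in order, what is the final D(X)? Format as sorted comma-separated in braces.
Answer: {4,6,7,9}

Derivation:
Constraint 1 (Y != Z) on D(Y)={2,4,6,8,9} D(Z)={2,4,5,6,7,9}: no change
Constraint 2 (Y + Z = X) on D(Y)={2,4,6,8,9} D(Z)={2,4,5,6,7,9} D(X)={3,4,5,6,7,9}: Y {2,4,6,8,9}->{2,4}; Z {2,4,5,6,7,9}->{2,4,5,7}; X {3,4,5,6,7,9}->{4,6,7,9}
Constraint 3 (Y < Z) on D(Y)={2,4} D(Z)={2,4,5,7}: Z {2,4,5,7}->{4,5,7}
So after all 3 constraints: D(X) = {4,6,7,9}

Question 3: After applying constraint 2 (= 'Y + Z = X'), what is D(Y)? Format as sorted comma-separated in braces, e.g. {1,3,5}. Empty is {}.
Constraint 1 (Y != Z) on D(Y)={2,4,6,8,9} D(Z)={2,4,5,6,7,9}: no change
Constraint 2 (Y + Z = X) on D(Y)={2,4,6,8,9} D(Z)={2,4,5,6,7,9} D(X)={3,4,5,6,7,9}: Y {2,4,6,8,9}->{2,4}; Z {2,4,5,6,7,9}->{2,4,5,7}; X {3,4,5,6,7,9}->{4,6,7,9}
So after constraint 2: D(Y) = {2,4}

Answer: {2,4}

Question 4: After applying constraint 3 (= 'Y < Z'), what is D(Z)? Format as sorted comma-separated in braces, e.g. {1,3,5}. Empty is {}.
Answer: {4,5,7}

Derivation:
Constraint 1 (Y != Z) on D(Y)={2,4,6,8,9} D(Z)={2,4,5,6,7,9}: no change
Constraint 2 (Y + Z = X) on D(Y)={2,4,6,8,9} D(Z)={2,4,5,6,7,9} D(X)={3,4,5,6,7,9}: Y {2,4,6,8,9}->{2,4}; Z {2,4,5,6,7,9}->{2,4,5,7}; X {3,4,5,6,7,9}->{4,6,7,9}
Constraint 3 (Y < Z) on D(Y)={2,4} D(Z)={2,4,5,7}: Z {2,4,5,7}->{4,5,7}
So after constraint 3: D(Z) = {4,5,7}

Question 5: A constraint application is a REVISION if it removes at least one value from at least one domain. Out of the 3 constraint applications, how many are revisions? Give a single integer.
Answer: 2

Derivation:
Constraint 1 (Y != Z) on D(Y)={2,4,6,8,9} D(Z)={2,4,5,6,7,9}: no change => not a revision
Constraint 2 (Y + Z = X) on D(Y)={2,4,6,8,9} D(Z)={2,4,5,6,7,9} D(X)={3,4,5,6,7,9}: Y {2,4,6,8,9}->{2,4}; Z {2,4,5,6,7,9}->{2,4,5,7}; X {3,4,5,6,7,9}->{4,6,7,9} => REVISION
Constraint 3 (Y < Z) on D(Y)={2,4} D(Z)={2,4,5,7}: Z {2,4,5,7}->{4,5,7} => REVISION
Total revisions = 2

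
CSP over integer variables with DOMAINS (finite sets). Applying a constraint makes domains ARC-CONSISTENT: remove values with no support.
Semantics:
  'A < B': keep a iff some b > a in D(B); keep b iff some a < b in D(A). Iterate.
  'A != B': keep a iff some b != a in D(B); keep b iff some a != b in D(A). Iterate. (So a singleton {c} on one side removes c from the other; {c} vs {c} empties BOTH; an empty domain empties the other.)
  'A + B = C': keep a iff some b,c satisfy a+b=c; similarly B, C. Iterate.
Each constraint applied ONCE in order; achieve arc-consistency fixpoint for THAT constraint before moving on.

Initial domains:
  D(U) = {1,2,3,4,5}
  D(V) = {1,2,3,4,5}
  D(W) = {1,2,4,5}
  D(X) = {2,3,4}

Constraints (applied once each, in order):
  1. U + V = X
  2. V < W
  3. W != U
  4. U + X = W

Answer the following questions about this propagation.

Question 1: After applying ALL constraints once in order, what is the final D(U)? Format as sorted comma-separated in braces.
Answer: {1,2,3}

Derivation:
Constraint 1 (U + V = X) on D(U)={1,2,3,4,5} D(V)={1,2,3,4,5} D(X)={2,3,4}: U {1,2,3,4,5}->{1,2,3}; V {1,2,3,4,5}->{1,2,3}
Constraint 2 (V < W) on D(V)={1,2,3} D(W)={1,2,4,5}: W {1,2,4,5}->{2,4,5}
Constraint 3 (W != U) on D(W)={2,4,5} D(U)={1,2,3}: no change
Constraint 4 (U + X = W) on D(U)={1,2,3} D(X)={2,3,4} D(W)={2,4,5}: W {2,4,5}->{4,5}
So after all 4 constraints: D(U) = {1,2,3}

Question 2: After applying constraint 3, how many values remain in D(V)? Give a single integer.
Constraint 1 (U + V = X) on D(U)={1,2,3,4,5} D(V)={1,2,3,4,5} D(X)={2,3,4}: U {1,2,3,4,5}->{1,2,3}; V {1,2,3,4,5}->{1,2,3}
Constraint 2 (V < W) on D(V)={1,2,3} D(W)={1,2,4,5}: W {1,2,4,5}->{2,4,5}
Constraint 3 (W != U) on D(W)={2,4,5} D(U)={1,2,3}: no change
So after constraint 3: D(V)={1,2,3}, size = 3

Answer: 3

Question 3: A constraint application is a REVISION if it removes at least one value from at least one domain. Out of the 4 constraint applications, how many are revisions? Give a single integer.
Answer: 3

Derivation:
Constraint 1 (U + V = X) on D(U)={1,2,3,4,5} D(V)={1,2,3,4,5} D(X)={2,3,4}: U {1,2,3,4,5}->{1,2,3}; V {1,2,3,4,5}->{1,2,3} => REVISION
Constraint 2 (V < W) on D(V)={1,2,3} D(W)={1,2,4,5}: W {1,2,4,5}->{2,4,5} => REVISION
Constraint 3 (W != U) on D(W)={2,4,5} D(U)={1,2,3}: no change => not a revision
Constraint 4 (U + X = W) on D(U)={1,2,3} D(X)={2,3,4} D(W)={2,4,5}: W {2,4,5}->{4,5} => REVISION
Total revisions = 3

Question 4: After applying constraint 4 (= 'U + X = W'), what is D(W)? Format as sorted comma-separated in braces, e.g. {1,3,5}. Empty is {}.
Constraint 1 (U + V = X) on D(U)={1,2,3,4,5} D(V)={1,2,3,4,5} D(X)={2,3,4}: U {1,2,3,4,5}->{1,2,3}; V {1,2,3,4,5}->{1,2,3}
Constraint 2 (V < W) on D(V)={1,2,3} D(W)={1,2,4,5}: W {1,2,4,5}->{2,4,5}
Constraint 3 (W != U) on D(W)={2,4,5} D(U)={1,2,3}: no change
Constraint 4 (U + X = W) on D(U)={1,2,3} D(X)={2,3,4} D(W)={2,4,5}: W {2,4,5}->{4,5}
So after constraint 4: D(W) = {4,5}

Answer: {4,5}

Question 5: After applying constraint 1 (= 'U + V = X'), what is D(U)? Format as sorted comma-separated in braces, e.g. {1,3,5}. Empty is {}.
Constraint 1 (U + V = X) on D(U)={1,2,3,4,5} D(V)={1,2,3,4,5} D(X)={2,3,4}: U {1,2,3,4,5}->{1,2,3}; V {1,2,3,4,5}->{1,2,3}
So after constraint 1: D(U) = {1,2,3}

Answer: {1,2,3}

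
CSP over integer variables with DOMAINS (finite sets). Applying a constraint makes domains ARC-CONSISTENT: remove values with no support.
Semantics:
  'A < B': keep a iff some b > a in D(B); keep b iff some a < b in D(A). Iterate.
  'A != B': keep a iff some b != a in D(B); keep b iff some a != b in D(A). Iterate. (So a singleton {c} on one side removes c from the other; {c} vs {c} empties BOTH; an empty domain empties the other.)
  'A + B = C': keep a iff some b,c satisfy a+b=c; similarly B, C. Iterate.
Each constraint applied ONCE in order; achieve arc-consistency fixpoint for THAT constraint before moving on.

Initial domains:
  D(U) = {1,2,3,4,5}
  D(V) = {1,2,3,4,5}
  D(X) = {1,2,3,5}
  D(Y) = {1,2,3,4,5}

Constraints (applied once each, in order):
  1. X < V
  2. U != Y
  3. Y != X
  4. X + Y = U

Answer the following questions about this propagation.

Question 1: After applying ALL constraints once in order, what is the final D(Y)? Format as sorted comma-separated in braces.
Constraint 1 (X < V) on D(X)={1,2,3,5} D(V)={1,2,3,4,5}: X {1,2,3,5}->{1,2,3}; V {1,2,3,4,5}->{2,3,4,5}
Constraint 2 (U != Y) on D(U)={1,2,3,4,5} D(Y)={1,2,3,4,5}: no change
Constraint 3 (Y != X) on D(Y)={1,2,3,4,5} D(X)={1,2,3}: no change
Constraint 4 (X + Y = U) on D(X)={1,2,3} D(Y)={1,2,3,4,5} D(U)={1,2,3,4,5}: Y {1,2,3,4,5}->{1,2,3,4}; U {1,2,3,4,5}->{2,3,4,5}
So after all 4 constraints: D(Y) = {1,2,3,4}

Answer: {1,2,3,4}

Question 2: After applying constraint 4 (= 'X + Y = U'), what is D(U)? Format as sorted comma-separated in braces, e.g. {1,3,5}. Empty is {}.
Answer: {2,3,4,5}

Derivation:
Constraint 1 (X < V) on D(X)={1,2,3,5} D(V)={1,2,3,4,5}: X {1,2,3,5}->{1,2,3}; V {1,2,3,4,5}->{2,3,4,5}
Constraint 2 (U != Y) on D(U)={1,2,3,4,5} D(Y)={1,2,3,4,5}: no change
Constraint 3 (Y != X) on D(Y)={1,2,3,4,5} D(X)={1,2,3}: no change
Constraint 4 (X + Y = U) on D(X)={1,2,3} D(Y)={1,2,3,4,5} D(U)={1,2,3,4,5}: Y {1,2,3,4,5}->{1,2,3,4}; U {1,2,3,4,5}->{2,3,4,5}
So after constraint 4: D(U) = {2,3,4,5}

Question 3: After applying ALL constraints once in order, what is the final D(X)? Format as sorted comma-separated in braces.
Constraint 1 (X < V) on D(X)={1,2,3,5} D(V)={1,2,3,4,5}: X {1,2,3,5}->{1,2,3}; V {1,2,3,4,5}->{2,3,4,5}
Constraint 2 (U != Y) on D(U)={1,2,3,4,5} D(Y)={1,2,3,4,5}: no change
Constraint 3 (Y != X) on D(Y)={1,2,3,4,5} D(X)={1,2,3}: no change
Constraint 4 (X + Y = U) on D(X)={1,2,3} D(Y)={1,2,3,4,5} D(U)={1,2,3,4,5}: Y {1,2,3,4,5}->{1,2,3,4}; U {1,2,3,4,5}->{2,3,4,5}
So after all 4 constraints: D(X) = {1,2,3}

Answer: {1,2,3}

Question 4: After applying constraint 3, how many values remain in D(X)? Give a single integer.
Constraint 1 (X < V) on D(X)={1,2,3,5} D(V)={1,2,3,4,5}: X {1,2,3,5}->{1,2,3}; V {1,2,3,4,5}->{2,3,4,5}
Constraint 2 (U != Y) on D(U)={1,2,3,4,5} D(Y)={1,2,3,4,5}: no change
Constraint 3 (Y != X) on D(Y)={1,2,3,4,5} D(X)={1,2,3}: no change
So after constraint 3: D(X)={1,2,3}, size = 3

Answer: 3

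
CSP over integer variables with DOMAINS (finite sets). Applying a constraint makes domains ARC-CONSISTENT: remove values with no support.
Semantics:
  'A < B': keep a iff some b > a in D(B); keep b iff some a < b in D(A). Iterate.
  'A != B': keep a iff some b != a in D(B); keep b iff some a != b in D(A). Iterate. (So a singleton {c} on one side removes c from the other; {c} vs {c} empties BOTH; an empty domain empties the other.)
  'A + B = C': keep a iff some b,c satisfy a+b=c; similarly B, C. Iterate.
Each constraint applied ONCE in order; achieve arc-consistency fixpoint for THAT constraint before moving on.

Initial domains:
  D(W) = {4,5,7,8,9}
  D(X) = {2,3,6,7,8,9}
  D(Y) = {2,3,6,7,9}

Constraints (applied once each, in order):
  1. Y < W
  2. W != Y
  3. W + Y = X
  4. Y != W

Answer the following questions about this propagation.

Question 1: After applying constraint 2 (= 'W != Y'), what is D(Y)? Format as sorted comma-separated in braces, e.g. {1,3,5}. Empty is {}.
Constraint 1 (Y < W) on D(Y)={2,3,6,7,9} D(W)={4,5,7,8,9}: Y {2,3,6,7,9}->{2,3,6,7}
Constraint 2 (W != Y) on D(W)={4,5,7,8,9} D(Y)={2,3,6,7}: no change
So after constraint 2: D(Y) = {2,3,6,7}

Answer: {2,3,6,7}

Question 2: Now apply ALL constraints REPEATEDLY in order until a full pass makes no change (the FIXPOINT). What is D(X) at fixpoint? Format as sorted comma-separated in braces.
Answer: {6,7,8,9}

Derivation:
pass 0 (initial): D(X)={2,3,6,7,8,9}
pass 1: W {4,5,7,8,9}->{4,5,7}; X {2,3,6,7,8,9}->{6,7,8,9}; Y {2,3,6,7,9}->{2,3}
pass 2: no change
Fixpoint after 2 passes: D(X) = {6,7,8,9}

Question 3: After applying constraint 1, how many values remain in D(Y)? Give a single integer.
Constraint 1 (Y < W) on D(Y)={2,3,6,7,9} D(W)={4,5,7,8,9}: Y {2,3,6,7,9}->{2,3,6,7}
So after constraint 1: D(Y)={2,3,6,7}, size = 4

Answer: 4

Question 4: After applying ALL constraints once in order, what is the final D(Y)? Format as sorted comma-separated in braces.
Constraint 1 (Y < W) on D(Y)={2,3,6,7,9} D(W)={4,5,7,8,9}: Y {2,3,6,7,9}->{2,3,6,7}
Constraint 2 (W != Y) on D(W)={4,5,7,8,9} D(Y)={2,3,6,7}: no change
Constraint 3 (W + Y = X) on D(W)={4,5,7,8,9} D(Y)={2,3,6,7} D(X)={2,3,6,7,8,9}: W {4,5,7,8,9}->{4,5,7}; Y {2,3,6,7}->{2,3}; X {2,3,6,7,8,9}->{6,7,8,9}
Constraint 4 (Y != W) on D(Y)={2,3} D(W)={4,5,7}: no change
So after all 4 constraints: D(Y) = {2,3}

Answer: {2,3}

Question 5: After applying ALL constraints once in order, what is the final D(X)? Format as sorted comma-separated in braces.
Answer: {6,7,8,9}

Derivation:
Constraint 1 (Y < W) on D(Y)={2,3,6,7,9} D(W)={4,5,7,8,9}: Y {2,3,6,7,9}->{2,3,6,7}
Constraint 2 (W != Y) on D(W)={4,5,7,8,9} D(Y)={2,3,6,7}: no change
Constraint 3 (W + Y = X) on D(W)={4,5,7,8,9} D(Y)={2,3,6,7} D(X)={2,3,6,7,8,9}: W {4,5,7,8,9}->{4,5,7}; Y {2,3,6,7}->{2,3}; X {2,3,6,7,8,9}->{6,7,8,9}
Constraint 4 (Y != W) on D(Y)={2,3} D(W)={4,5,7}: no change
So after all 4 constraints: D(X) = {6,7,8,9}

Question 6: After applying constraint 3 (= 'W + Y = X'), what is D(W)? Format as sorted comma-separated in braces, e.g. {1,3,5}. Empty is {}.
Answer: {4,5,7}

Derivation:
Constraint 1 (Y < W) on D(Y)={2,3,6,7,9} D(W)={4,5,7,8,9}: Y {2,3,6,7,9}->{2,3,6,7}
Constraint 2 (W != Y) on D(W)={4,5,7,8,9} D(Y)={2,3,6,7}: no change
Constraint 3 (W + Y = X) on D(W)={4,5,7,8,9} D(Y)={2,3,6,7} D(X)={2,3,6,7,8,9}: W {4,5,7,8,9}->{4,5,7}; Y {2,3,6,7}->{2,3}; X {2,3,6,7,8,9}->{6,7,8,9}
So after constraint 3: D(W) = {4,5,7}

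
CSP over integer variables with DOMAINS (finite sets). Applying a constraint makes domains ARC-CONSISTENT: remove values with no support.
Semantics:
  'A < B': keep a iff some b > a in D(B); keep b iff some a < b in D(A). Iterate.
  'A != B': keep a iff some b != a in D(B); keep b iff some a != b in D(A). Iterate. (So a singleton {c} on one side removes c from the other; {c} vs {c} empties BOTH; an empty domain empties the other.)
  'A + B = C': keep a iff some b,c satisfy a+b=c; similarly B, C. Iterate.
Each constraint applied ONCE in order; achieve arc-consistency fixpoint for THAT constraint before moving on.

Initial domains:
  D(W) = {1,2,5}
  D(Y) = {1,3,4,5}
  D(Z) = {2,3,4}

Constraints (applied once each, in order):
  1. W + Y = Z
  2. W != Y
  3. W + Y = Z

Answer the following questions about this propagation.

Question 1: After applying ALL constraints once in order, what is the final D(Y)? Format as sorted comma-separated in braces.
Constraint 1 (W + Y = Z) on D(W)={1,2,5} D(Y)={1,3,4,5} D(Z)={2,3,4}: W {1,2,5}->{1,2}; Y {1,3,4,5}->{1,3}
Constraint 2 (W != Y) on D(W)={1,2} D(Y)={1,3}: no change
Constraint 3 (W + Y = Z) on D(W)={1,2} D(Y)={1,3} D(Z)={2,3,4}: no change
So after all 3 constraints: D(Y) = {1,3}

Answer: {1,3}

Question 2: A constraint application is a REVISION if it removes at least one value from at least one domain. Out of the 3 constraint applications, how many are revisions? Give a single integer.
Constraint 1 (W + Y = Z) on D(W)={1,2,5} D(Y)={1,3,4,5} D(Z)={2,3,4}: W {1,2,5}->{1,2}; Y {1,3,4,5}->{1,3} => REVISION
Constraint 2 (W != Y) on D(W)={1,2} D(Y)={1,3}: no change => not a revision
Constraint 3 (W + Y = Z) on D(W)={1,2} D(Y)={1,3} D(Z)={2,3,4}: no change => not a revision
Total revisions = 1

Answer: 1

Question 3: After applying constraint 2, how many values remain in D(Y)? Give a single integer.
Answer: 2

Derivation:
Constraint 1 (W + Y = Z) on D(W)={1,2,5} D(Y)={1,3,4,5} D(Z)={2,3,4}: W {1,2,5}->{1,2}; Y {1,3,4,5}->{1,3}
Constraint 2 (W != Y) on D(W)={1,2} D(Y)={1,3}: no change
So after constraint 2: D(Y)={1,3}, size = 2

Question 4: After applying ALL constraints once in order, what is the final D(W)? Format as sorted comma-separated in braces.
Constraint 1 (W + Y = Z) on D(W)={1,2,5} D(Y)={1,3,4,5} D(Z)={2,3,4}: W {1,2,5}->{1,2}; Y {1,3,4,5}->{1,3}
Constraint 2 (W != Y) on D(W)={1,2} D(Y)={1,3}: no change
Constraint 3 (W + Y = Z) on D(W)={1,2} D(Y)={1,3} D(Z)={2,3,4}: no change
So after all 3 constraints: D(W) = {1,2}

Answer: {1,2}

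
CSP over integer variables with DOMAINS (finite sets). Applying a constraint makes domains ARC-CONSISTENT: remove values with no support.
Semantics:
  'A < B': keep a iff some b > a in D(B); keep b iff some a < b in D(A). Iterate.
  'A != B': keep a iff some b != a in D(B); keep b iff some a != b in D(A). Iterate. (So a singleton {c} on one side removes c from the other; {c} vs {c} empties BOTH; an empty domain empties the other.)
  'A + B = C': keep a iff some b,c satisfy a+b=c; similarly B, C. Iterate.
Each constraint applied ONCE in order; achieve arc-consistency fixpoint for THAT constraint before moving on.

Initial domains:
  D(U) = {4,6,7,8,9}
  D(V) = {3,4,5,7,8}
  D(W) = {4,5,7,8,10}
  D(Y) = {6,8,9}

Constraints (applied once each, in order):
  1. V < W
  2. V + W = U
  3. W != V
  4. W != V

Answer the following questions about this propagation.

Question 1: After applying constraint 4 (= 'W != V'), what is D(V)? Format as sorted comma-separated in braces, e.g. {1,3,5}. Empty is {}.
Answer: {3,4,5}

Derivation:
Constraint 1 (V < W) on D(V)={3,4,5,7,8} D(W)={4,5,7,8,10}: no change
Constraint 2 (V + W = U) on D(V)={3,4,5,7,8} D(W)={4,5,7,8,10} D(U)={4,6,7,8,9}: V {3,4,5,7,8}->{3,4,5}; W {4,5,7,8,10}->{4,5}; U {4,6,7,8,9}->{7,8,9}
Constraint 3 (W != V) on D(W)={4,5} D(V)={3,4,5}: no change
Constraint 4 (W != V) on D(W)={4,5} D(V)={3,4,5}: no change
So after constraint 4: D(V) = {3,4,5}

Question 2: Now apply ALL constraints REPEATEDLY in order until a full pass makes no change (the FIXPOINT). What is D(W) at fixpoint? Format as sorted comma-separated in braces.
pass 0 (initial): D(W)={4,5,7,8,10}
pass 1: U {4,6,7,8,9}->{7,8,9}; V {3,4,5,7,8}->{3,4,5}; W {4,5,7,8,10}->{4,5}
pass 2: V {3,4,5}->{3,4}
pass 3: no change
Fixpoint after 3 passes: D(W) = {4,5}

Answer: {4,5}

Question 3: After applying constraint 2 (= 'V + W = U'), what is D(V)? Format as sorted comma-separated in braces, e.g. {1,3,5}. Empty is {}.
Answer: {3,4,5}

Derivation:
Constraint 1 (V < W) on D(V)={3,4,5,7,8} D(W)={4,5,7,8,10}: no change
Constraint 2 (V + W = U) on D(V)={3,4,5,7,8} D(W)={4,5,7,8,10} D(U)={4,6,7,8,9}: V {3,4,5,7,8}->{3,4,5}; W {4,5,7,8,10}->{4,5}; U {4,6,7,8,9}->{7,8,9}
So after constraint 2: D(V) = {3,4,5}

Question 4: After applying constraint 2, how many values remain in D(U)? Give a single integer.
Constraint 1 (V < W) on D(V)={3,4,5,7,8} D(W)={4,5,7,8,10}: no change
Constraint 2 (V + W = U) on D(V)={3,4,5,7,8} D(W)={4,5,7,8,10} D(U)={4,6,7,8,9}: V {3,4,5,7,8}->{3,4,5}; W {4,5,7,8,10}->{4,5}; U {4,6,7,8,9}->{7,8,9}
So after constraint 2: D(U)={7,8,9}, size = 3

Answer: 3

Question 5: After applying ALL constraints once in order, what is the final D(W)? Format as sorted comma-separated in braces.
Answer: {4,5}

Derivation:
Constraint 1 (V < W) on D(V)={3,4,5,7,8} D(W)={4,5,7,8,10}: no change
Constraint 2 (V + W = U) on D(V)={3,4,5,7,8} D(W)={4,5,7,8,10} D(U)={4,6,7,8,9}: V {3,4,5,7,8}->{3,4,5}; W {4,5,7,8,10}->{4,5}; U {4,6,7,8,9}->{7,8,9}
Constraint 3 (W != V) on D(W)={4,5} D(V)={3,4,5}: no change
Constraint 4 (W != V) on D(W)={4,5} D(V)={3,4,5}: no change
So after all 4 constraints: D(W) = {4,5}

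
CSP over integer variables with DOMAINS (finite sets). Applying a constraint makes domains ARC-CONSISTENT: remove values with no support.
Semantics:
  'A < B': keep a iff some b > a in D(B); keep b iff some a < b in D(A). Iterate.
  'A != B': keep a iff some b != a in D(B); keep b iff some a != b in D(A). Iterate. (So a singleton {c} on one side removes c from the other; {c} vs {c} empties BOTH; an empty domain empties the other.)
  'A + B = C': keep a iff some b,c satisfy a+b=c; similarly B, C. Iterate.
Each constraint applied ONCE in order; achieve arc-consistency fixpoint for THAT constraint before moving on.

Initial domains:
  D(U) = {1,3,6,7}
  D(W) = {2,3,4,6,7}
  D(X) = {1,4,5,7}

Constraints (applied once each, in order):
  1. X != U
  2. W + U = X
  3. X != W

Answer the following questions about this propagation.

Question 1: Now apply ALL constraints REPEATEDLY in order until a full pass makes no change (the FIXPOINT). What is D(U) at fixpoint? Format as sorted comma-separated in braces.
pass 0 (initial): D(U)={1,3,6,7}
pass 1: U {1,3,6,7}->{1,3}; W {2,3,4,6,7}->{2,3,4,6}; X {1,4,5,7}->{4,5,7}
pass 2: no change
Fixpoint after 2 passes: D(U) = {1,3}

Answer: {1,3}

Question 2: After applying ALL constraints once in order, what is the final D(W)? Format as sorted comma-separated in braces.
Constraint 1 (X != U) on D(X)={1,4,5,7} D(U)={1,3,6,7}: no change
Constraint 2 (W + U = X) on D(W)={2,3,4,6,7} D(U)={1,3,6,7} D(X)={1,4,5,7}: W {2,3,4,6,7}->{2,3,4,6}; U {1,3,6,7}->{1,3}; X {1,4,5,7}->{4,5,7}
Constraint 3 (X != W) on D(X)={4,5,7} D(W)={2,3,4,6}: no change
So after all 3 constraints: D(W) = {2,3,4,6}

Answer: {2,3,4,6}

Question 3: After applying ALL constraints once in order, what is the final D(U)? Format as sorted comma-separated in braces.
Constraint 1 (X != U) on D(X)={1,4,5,7} D(U)={1,3,6,7}: no change
Constraint 2 (W + U = X) on D(W)={2,3,4,6,7} D(U)={1,3,6,7} D(X)={1,4,5,7}: W {2,3,4,6,7}->{2,3,4,6}; U {1,3,6,7}->{1,3}; X {1,4,5,7}->{4,5,7}
Constraint 3 (X != W) on D(X)={4,5,7} D(W)={2,3,4,6}: no change
So after all 3 constraints: D(U) = {1,3}

Answer: {1,3}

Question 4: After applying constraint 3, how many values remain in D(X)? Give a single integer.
Answer: 3

Derivation:
Constraint 1 (X != U) on D(X)={1,4,5,7} D(U)={1,3,6,7}: no change
Constraint 2 (W + U = X) on D(W)={2,3,4,6,7} D(U)={1,3,6,7} D(X)={1,4,5,7}: W {2,3,4,6,7}->{2,3,4,6}; U {1,3,6,7}->{1,3}; X {1,4,5,7}->{4,5,7}
Constraint 3 (X != W) on D(X)={4,5,7} D(W)={2,3,4,6}: no change
So after constraint 3: D(X)={4,5,7}, size = 3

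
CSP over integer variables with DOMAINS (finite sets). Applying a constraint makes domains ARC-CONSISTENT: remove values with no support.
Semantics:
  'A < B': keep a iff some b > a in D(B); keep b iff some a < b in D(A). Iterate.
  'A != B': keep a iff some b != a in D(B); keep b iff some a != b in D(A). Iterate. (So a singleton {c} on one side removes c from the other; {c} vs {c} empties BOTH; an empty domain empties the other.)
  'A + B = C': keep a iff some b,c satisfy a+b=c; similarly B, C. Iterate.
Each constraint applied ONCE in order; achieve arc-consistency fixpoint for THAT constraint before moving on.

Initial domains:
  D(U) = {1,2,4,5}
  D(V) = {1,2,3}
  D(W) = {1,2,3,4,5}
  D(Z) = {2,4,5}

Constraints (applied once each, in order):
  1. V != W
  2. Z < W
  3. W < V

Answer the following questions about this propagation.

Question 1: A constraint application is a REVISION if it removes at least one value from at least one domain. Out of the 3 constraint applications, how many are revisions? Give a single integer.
Constraint 1 (V != W) on D(V)={1,2,3} D(W)={1,2,3,4,5}: no change => not a revision
Constraint 2 (Z < W) on D(Z)={2,4,5} D(W)={1,2,3,4,5}: Z {2,4,5}->{2,4}; W {1,2,3,4,5}->{3,4,5} => REVISION
Constraint 3 (W < V) on D(W)={3,4,5} D(V)={1,2,3}: W {3,4,5}->{}; V {1,2,3}->{} => REVISION
Total revisions = 2

Answer: 2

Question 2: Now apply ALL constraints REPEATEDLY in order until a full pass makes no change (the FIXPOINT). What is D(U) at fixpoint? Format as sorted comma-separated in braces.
pass 0 (initial): D(U)={1,2,4,5}
pass 1: V {1,2,3}->{}; W {1,2,3,4,5}->{}; Z {2,4,5}->{2,4}
pass 2: Z {2,4}->{}
pass 3: no change
Fixpoint after 3 passes: D(U) = {1,2,4,5}

Answer: {1,2,4,5}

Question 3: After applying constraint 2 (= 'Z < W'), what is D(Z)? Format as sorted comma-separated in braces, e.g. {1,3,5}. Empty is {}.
Answer: {2,4}

Derivation:
Constraint 1 (V != W) on D(V)={1,2,3} D(W)={1,2,3,4,5}: no change
Constraint 2 (Z < W) on D(Z)={2,4,5} D(W)={1,2,3,4,5}: Z {2,4,5}->{2,4}; W {1,2,3,4,5}->{3,4,5}
So after constraint 2: D(Z) = {2,4}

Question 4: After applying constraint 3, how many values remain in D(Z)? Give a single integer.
Answer: 2

Derivation:
Constraint 1 (V != W) on D(V)={1,2,3} D(W)={1,2,3,4,5}: no change
Constraint 2 (Z < W) on D(Z)={2,4,5} D(W)={1,2,3,4,5}: Z {2,4,5}->{2,4}; W {1,2,3,4,5}->{3,4,5}
Constraint 3 (W < V) on D(W)={3,4,5} D(V)={1,2,3}: W {3,4,5}->{}; V {1,2,3}->{}
So after constraint 3: D(Z)={2,4}, size = 2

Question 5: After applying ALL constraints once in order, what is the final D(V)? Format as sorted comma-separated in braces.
Constraint 1 (V != W) on D(V)={1,2,3} D(W)={1,2,3,4,5}: no change
Constraint 2 (Z < W) on D(Z)={2,4,5} D(W)={1,2,3,4,5}: Z {2,4,5}->{2,4}; W {1,2,3,4,5}->{3,4,5}
Constraint 3 (W < V) on D(W)={3,4,5} D(V)={1,2,3}: W {3,4,5}->{}; V {1,2,3}->{}
So after all 3 constraints: D(V) = {}

Answer: {}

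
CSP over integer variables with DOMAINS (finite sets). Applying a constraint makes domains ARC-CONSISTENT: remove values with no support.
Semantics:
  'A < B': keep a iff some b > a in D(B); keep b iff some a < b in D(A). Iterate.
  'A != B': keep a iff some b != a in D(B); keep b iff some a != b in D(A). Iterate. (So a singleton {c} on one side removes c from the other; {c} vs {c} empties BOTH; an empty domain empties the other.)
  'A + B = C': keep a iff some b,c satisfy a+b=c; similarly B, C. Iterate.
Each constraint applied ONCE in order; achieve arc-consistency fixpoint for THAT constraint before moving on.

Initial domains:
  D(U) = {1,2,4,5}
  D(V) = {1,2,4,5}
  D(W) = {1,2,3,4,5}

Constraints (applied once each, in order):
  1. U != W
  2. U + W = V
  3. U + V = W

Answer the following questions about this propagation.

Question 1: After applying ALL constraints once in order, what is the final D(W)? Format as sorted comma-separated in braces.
Constraint 1 (U != W) on D(U)={1,2,4,5} D(W)={1,2,3,4,5}: no change
Constraint 2 (U + W = V) on D(U)={1,2,4,5} D(W)={1,2,3,4,5} D(V)={1,2,4,5}: U {1,2,4,5}->{1,2,4}; W {1,2,3,4,5}->{1,2,3,4}; V {1,2,4,5}->{2,4,5}
Constraint 3 (U + V = W) on D(U)={1,2,4} D(V)={2,4,5} D(W)={1,2,3,4}: U {1,2,4}->{1,2}; V {2,4,5}->{2}; W {1,2,3,4}->{3,4}
So after all 3 constraints: D(W) = {3,4}

Answer: {3,4}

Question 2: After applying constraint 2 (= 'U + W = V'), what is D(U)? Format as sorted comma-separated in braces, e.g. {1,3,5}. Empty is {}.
Answer: {1,2,4}

Derivation:
Constraint 1 (U != W) on D(U)={1,2,4,5} D(W)={1,2,3,4,5}: no change
Constraint 2 (U + W = V) on D(U)={1,2,4,5} D(W)={1,2,3,4,5} D(V)={1,2,4,5}: U {1,2,4,5}->{1,2,4}; W {1,2,3,4,5}->{1,2,3,4}; V {1,2,4,5}->{2,4,5}
So after constraint 2: D(U) = {1,2,4}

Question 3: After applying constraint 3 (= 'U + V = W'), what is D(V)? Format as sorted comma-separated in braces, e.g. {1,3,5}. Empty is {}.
Answer: {2}

Derivation:
Constraint 1 (U != W) on D(U)={1,2,4,5} D(W)={1,2,3,4,5}: no change
Constraint 2 (U + W = V) on D(U)={1,2,4,5} D(W)={1,2,3,4,5} D(V)={1,2,4,5}: U {1,2,4,5}->{1,2,4}; W {1,2,3,4,5}->{1,2,3,4}; V {1,2,4,5}->{2,4,5}
Constraint 3 (U + V = W) on D(U)={1,2,4} D(V)={2,4,5} D(W)={1,2,3,4}: U {1,2,4}->{1,2}; V {2,4,5}->{2}; W {1,2,3,4}->{3,4}
So after constraint 3: D(V) = {2}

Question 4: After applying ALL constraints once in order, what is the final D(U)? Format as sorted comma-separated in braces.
Constraint 1 (U != W) on D(U)={1,2,4,5} D(W)={1,2,3,4,5}: no change
Constraint 2 (U + W = V) on D(U)={1,2,4,5} D(W)={1,2,3,4,5} D(V)={1,2,4,5}: U {1,2,4,5}->{1,2,4}; W {1,2,3,4,5}->{1,2,3,4}; V {1,2,4,5}->{2,4,5}
Constraint 3 (U + V = W) on D(U)={1,2,4} D(V)={2,4,5} D(W)={1,2,3,4}: U {1,2,4}->{1,2}; V {2,4,5}->{2}; W {1,2,3,4}->{3,4}
So after all 3 constraints: D(U) = {1,2}

Answer: {1,2}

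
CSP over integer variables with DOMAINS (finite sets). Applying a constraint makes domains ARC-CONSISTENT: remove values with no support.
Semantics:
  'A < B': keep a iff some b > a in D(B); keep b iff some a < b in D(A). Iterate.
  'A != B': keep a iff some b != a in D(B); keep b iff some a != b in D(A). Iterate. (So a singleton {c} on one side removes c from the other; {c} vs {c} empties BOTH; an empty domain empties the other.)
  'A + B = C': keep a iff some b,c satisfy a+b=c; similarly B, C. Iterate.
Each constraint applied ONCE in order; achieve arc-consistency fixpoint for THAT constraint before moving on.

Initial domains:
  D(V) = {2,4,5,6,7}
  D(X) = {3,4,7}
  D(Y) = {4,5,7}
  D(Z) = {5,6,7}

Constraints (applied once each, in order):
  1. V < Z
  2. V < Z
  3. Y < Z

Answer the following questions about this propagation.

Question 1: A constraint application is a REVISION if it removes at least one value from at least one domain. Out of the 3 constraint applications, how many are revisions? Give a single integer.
Answer: 2

Derivation:
Constraint 1 (V < Z) on D(V)={2,4,5,6,7} D(Z)={5,6,7}: V {2,4,5,6,7}->{2,4,5,6} => REVISION
Constraint 2 (V < Z) on D(V)={2,4,5,6} D(Z)={5,6,7}: no change => not a revision
Constraint 3 (Y < Z) on D(Y)={4,5,7} D(Z)={5,6,7}: Y {4,5,7}->{4,5} => REVISION
Total revisions = 2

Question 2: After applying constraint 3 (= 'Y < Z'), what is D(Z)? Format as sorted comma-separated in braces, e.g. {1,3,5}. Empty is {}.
Constraint 1 (V < Z) on D(V)={2,4,5,6,7} D(Z)={5,6,7}: V {2,4,5,6,7}->{2,4,5,6}
Constraint 2 (V < Z) on D(V)={2,4,5,6} D(Z)={5,6,7}: no change
Constraint 3 (Y < Z) on D(Y)={4,5,7} D(Z)={5,6,7}: Y {4,5,7}->{4,5}
So after constraint 3: D(Z) = {5,6,7}

Answer: {5,6,7}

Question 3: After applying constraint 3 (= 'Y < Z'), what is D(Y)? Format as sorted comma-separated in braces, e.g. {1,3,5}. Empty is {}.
Constraint 1 (V < Z) on D(V)={2,4,5,6,7} D(Z)={5,6,7}: V {2,4,5,6,7}->{2,4,5,6}
Constraint 2 (V < Z) on D(V)={2,4,5,6} D(Z)={5,6,7}: no change
Constraint 3 (Y < Z) on D(Y)={4,5,7} D(Z)={5,6,7}: Y {4,5,7}->{4,5}
So after constraint 3: D(Y) = {4,5}

Answer: {4,5}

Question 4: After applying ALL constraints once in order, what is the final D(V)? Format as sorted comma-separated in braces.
Constraint 1 (V < Z) on D(V)={2,4,5,6,7} D(Z)={5,6,7}: V {2,4,5,6,7}->{2,4,5,6}
Constraint 2 (V < Z) on D(V)={2,4,5,6} D(Z)={5,6,7}: no change
Constraint 3 (Y < Z) on D(Y)={4,5,7} D(Z)={5,6,7}: Y {4,5,7}->{4,5}
So after all 3 constraints: D(V) = {2,4,5,6}

Answer: {2,4,5,6}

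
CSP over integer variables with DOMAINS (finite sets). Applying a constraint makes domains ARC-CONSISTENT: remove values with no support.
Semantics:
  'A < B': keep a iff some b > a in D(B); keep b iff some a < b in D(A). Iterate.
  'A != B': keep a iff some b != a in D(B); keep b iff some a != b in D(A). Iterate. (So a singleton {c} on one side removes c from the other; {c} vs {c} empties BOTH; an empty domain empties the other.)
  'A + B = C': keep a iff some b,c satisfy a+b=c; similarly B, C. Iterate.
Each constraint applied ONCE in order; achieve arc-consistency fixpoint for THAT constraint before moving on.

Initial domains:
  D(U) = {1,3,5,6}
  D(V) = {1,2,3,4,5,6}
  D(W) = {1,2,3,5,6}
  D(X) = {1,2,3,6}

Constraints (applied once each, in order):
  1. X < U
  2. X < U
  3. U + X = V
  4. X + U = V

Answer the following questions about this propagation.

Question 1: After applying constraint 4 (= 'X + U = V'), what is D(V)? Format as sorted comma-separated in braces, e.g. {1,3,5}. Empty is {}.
Constraint 1 (X < U) on D(X)={1,2,3,6} D(U)={1,3,5,6}: X {1,2,3,6}->{1,2,3}; U {1,3,5,6}->{3,5,6}
Constraint 2 (X < U) on D(X)={1,2,3} D(U)={3,5,6}: no change
Constraint 3 (U + X = V) on D(U)={3,5,6} D(X)={1,2,3} D(V)={1,2,3,4,5,6}: U {3,5,6}->{3,5}; V {1,2,3,4,5,6}->{4,5,6}
Constraint 4 (X + U = V) on D(X)={1,2,3} D(U)={3,5} D(V)={4,5,6}: no change
So after constraint 4: D(V) = {4,5,6}

Answer: {4,5,6}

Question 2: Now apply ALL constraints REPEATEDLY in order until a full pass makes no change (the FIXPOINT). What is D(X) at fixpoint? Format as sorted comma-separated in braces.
Answer: {1,2,3}

Derivation:
pass 0 (initial): D(X)={1,2,3,6}
pass 1: U {1,3,5,6}->{3,5}; V {1,2,3,4,5,6}->{4,5,6}; X {1,2,3,6}->{1,2,3}
pass 2: no change
Fixpoint after 2 passes: D(X) = {1,2,3}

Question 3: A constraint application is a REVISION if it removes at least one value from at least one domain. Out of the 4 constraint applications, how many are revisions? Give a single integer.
Constraint 1 (X < U) on D(X)={1,2,3,6} D(U)={1,3,5,6}: X {1,2,3,6}->{1,2,3}; U {1,3,5,6}->{3,5,6} => REVISION
Constraint 2 (X < U) on D(X)={1,2,3} D(U)={3,5,6}: no change => not a revision
Constraint 3 (U + X = V) on D(U)={3,5,6} D(X)={1,2,3} D(V)={1,2,3,4,5,6}: U {3,5,6}->{3,5}; V {1,2,3,4,5,6}->{4,5,6} => REVISION
Constraint 4 (X + U = V) on D(X)={1,2,3} D(U)={3,5} D(V)={4,5,6}: no change => not a revision
Total revisions = 2

Answer: 2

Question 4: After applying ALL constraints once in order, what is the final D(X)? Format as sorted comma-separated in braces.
Answer: {1,2,3}

Derivation:
Constraint 1 (X < U) on D(X)={1,2,3,6} D(U)={1,3,5,6}: X {1,2,3,6}->{1,2,3}; U {1,3,5,6}->{3,5,6}
Constraint 2 (X < U) on D(X)={1,2,3} D(U)={3,5,6}: no change
Constraint 3 (U + X = V) on D(U)={3,5,6} D(X)={1,2,3} D(V)={1,2,3,4,5,6}: U {3,5,6}->{3,5}; V {1,2,3,4,5,6}->{4,5,6}
Constraint 4 (X + U = V) on D(X)={1,2,3} D(U)={3,5} D(V)={4,5,6}: no change
So after all 4 constraints: D(X) = {1,2,3}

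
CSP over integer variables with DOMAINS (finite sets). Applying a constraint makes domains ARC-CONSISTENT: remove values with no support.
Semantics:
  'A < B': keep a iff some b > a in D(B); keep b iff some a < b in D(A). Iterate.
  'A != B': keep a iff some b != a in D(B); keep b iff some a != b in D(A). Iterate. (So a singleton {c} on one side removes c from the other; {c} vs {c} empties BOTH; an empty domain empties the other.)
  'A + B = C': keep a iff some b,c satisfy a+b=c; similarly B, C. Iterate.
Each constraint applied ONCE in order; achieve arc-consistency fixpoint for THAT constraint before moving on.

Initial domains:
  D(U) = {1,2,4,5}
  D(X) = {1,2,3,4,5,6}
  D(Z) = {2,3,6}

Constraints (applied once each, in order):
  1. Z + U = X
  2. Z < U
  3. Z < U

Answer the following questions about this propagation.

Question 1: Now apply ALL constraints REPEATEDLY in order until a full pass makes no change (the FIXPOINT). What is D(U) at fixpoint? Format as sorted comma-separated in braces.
pass 0 (initial): D(U)={1,2,4,5}
pass 1: U {1,2,4,5}->{4}; X {1,2,3,4,5,6}->{3,4,5,6}; Z {2,3,6}->{2,3}
pass 2: X {3,4,5,6}->{6}; Z {2,3}->{2}
pass 3: no change
Fixpoint after 3 passes: D(U) = {4}

Answer: {4}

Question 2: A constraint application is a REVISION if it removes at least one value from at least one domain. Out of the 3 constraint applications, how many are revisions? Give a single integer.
Constraint 1 (Z + U = X) on D(Z)={2,3,6} D(U)={1,2,4,5} D(X)={1,2,3,4,5,6}: Z {2,3,6}->{2,3}; U {1,2,4,5}->{1,2,4}; X {1,2,3,4,5,6}->{3,4,5,6} => REVISION
Constraint 2 (Z < U) on D(Z)={2,3} D(U)={1,2,4}: U {1,2,4}->{4} => REVISION
Constraint 3 (Z < U) on D(Z)={2,3} D(U)={4}: no change => not a revision
Total revisions = 2

Answer: 2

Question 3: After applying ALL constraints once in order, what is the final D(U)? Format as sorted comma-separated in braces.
Answer: {4}

Derivation:
Constraint 1 (Z + U = X) on D(Z)={2,3,6} D(U)={1,2,4,5} D(X)={1,2,3,4,5,6}: Z {2,3,6}->{2,3}; U {1,2,4,5}->{1,2,4}; X {1,2,3,4,5,6}->{3,4,5,6}
Constraint 2 (Z < U) on D(Z)={2,3} D(U)={1,2,4}: U {1,2,4}->{4}
Constraint 3 (Z < U) on D(Z)={2,3} D(U)={4}: no change
So after all 3 constraints: D(U) = {4}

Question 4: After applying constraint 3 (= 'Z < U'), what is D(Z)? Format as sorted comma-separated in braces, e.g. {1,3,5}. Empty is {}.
Constraint 1 (Z + U = X) on D(Z)={2,3,6} D(U)={1,2,4,5} D(X)={1,2,3,4,5,6}: Z {2,3,6}->{2,3}; U {1,2,4,5}->{1,2,4}; X {1,2,3,4,5,6}->{3,4,5,6}
Constraint 2 (Z < U) on D(Z)={2,3} D(U)={1,2,4}: U {1,2,4}->{4}
Constraint 3 (Z < U) on D(Z)={2,3} D(U)={4}: no change
So after constraint 3: D(Z) = {2,3}

Answer: {2,3}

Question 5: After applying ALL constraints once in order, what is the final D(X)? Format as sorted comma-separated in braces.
Answer: {3,4,5,6}

Derivation:
Constraint 1 (Z + U = X) on D(Z)={2,3,6} D(U)={1,2,4,5} D(X)={1,2,3,4,5,6}: Z {2,3,6}->{2,3}; U {1,2,4,5}->{1,2,4}; X {1,2,3,4,5,6}->{3,4,5,6}
Constraint 2 (Z < U) on D(Z)={2,3} D(U)={1,2,4}: U {1,2,4}->{4}
Constraint 3 (Z < U) on D(Z)={2,3} D(U)={4}: no change
So after all 3 constraints: D(X) = {3,4,5,6}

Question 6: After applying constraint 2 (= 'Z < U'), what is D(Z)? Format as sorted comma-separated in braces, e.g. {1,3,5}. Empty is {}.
Answer: {2,3}

Derivation:
Constraint 1 (Z + U = X) on D(Z)={2,3,6} D(U)={1,2,4,5} D(X)={1,2,3,4,5,6}: Z {2,3,6}->{2,3}; U {1,2,4,5}->{1,2,4}; X {1,2,3,4,5,6}->{3,4,5,6}
Constraint 2 (Z < U) on D(Z)={2,3} D(U)={1,2,4}: U {1,2,4}->{4}
So after constraint 2: D(Z) = {2,3}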